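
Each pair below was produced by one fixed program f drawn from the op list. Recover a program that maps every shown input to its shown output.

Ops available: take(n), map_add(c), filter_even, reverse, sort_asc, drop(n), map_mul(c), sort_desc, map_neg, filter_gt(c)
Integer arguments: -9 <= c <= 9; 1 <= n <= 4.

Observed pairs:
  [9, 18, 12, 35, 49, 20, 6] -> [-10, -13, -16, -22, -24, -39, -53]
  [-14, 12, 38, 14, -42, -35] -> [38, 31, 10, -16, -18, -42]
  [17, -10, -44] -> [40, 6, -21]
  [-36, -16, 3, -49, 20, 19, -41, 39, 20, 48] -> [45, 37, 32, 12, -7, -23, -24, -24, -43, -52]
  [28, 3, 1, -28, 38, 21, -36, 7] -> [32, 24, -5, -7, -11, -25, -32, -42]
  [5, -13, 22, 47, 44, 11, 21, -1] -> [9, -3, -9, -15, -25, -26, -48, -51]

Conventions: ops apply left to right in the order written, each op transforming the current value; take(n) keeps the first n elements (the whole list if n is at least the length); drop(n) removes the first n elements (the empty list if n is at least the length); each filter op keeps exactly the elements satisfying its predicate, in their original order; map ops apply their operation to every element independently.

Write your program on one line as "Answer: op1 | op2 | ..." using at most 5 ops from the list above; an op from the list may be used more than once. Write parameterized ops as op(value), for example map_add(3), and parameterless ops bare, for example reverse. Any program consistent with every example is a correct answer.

map_add(4) | sort_desc | reverse | map_neg

Check, running the answer program on each example:
  [9, 18, 12, 35, 49, 20, 6] -> [13, 22, 16, 39, 53, 24, 10] -> [53, 39, 24, 22, 16, 13, 10] -> [10, 13, 16, 22, 24, 39, 53] -> [-10, -13, -16, -22, -24, -39, -53]
  [-14, 12, 38, 14, -42, -35] -> [-10, 16, 42, 18, -38, -31] -> [42, 18, 16, -10, -31, -38] -> [-38, -31, -10, 16, 18, 42] -> [38, 31, 10, -16, -18, -42]
  [17, -10, -44] -> [21, -6, -40] -> [21, -6, -40] -> [-40, -6, 21] -> [40, 6, -21]
  [-36, -16, 3, -49, 20, 19, -41, 39, 20, 48] -> [-32, -12, 7, -45, 24, 23, -37, 43, 24, 52] -> [52, 43, 24, 24, 23, 7, -12, -32, -37, -45] -> [-45, -37, -32, -12, 7, 23, 24, 24, 43, 52] -> [45, 37, 32, 12, -7, -23, -24, -24, -43, -52]
  [28, 3, 1, -28, 38, 21, -36, 7] -> [32, 7, 5, -24, 42, 25, -32, 11] -> [42, 32, 25, 11, 7, 5, -24, -32] -> [-32, -24, 5, 7, 11, 25, 32, 42] -> [32, 24, -5, -7, -11, -25, -32, -42]
  [5, -13, 22, 47, 44, 11, 21, -1] -> [9, -9, 26, 51, 48, 15, 25, 3] -> [51, 48, 26, 25, 15, 9, 3, -9] -> [-9, 3, 9, 15, 25, 26, 48, 51] -> [9, -3, -9, -15, -25, -26, -48, -51]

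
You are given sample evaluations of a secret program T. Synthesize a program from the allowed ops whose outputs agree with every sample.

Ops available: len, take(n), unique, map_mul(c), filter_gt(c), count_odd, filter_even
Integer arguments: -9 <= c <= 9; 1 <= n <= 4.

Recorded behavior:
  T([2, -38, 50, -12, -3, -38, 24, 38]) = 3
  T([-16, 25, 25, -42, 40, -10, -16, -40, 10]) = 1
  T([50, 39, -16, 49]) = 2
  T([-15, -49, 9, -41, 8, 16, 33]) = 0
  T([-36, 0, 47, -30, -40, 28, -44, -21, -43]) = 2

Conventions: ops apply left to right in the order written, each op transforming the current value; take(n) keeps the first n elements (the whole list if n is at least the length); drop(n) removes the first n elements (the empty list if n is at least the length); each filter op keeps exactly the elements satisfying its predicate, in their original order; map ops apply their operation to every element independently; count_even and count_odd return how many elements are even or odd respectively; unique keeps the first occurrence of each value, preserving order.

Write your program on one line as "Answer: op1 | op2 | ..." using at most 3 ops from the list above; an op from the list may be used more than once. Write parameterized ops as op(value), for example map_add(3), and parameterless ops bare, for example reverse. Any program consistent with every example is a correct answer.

take(3) | filter_even | len

Check, running the answer program on each example:
  [2, -38, 50, -12, -3, -38, 24, 38] -> [2, -38, 50] -> [2, -38, 50] -> 3
  [-16, 25, 25, -42, 40, -10, -16, -40, 10] -> [-16, 25, 25] -> [-16] -> 1
  [50, 39, -16, 49] -> [50, 39, -16] -> [50, -16] -> 2
  [-15, -49, 9, -41, 8, 16, 33] -> [-15, -49, 9] -> [] -> 0
  [-36, 0, 47, -30, -40, 28, -44, -21, -43] -> [-36, 0, 47] -> [-36, 0] -> 2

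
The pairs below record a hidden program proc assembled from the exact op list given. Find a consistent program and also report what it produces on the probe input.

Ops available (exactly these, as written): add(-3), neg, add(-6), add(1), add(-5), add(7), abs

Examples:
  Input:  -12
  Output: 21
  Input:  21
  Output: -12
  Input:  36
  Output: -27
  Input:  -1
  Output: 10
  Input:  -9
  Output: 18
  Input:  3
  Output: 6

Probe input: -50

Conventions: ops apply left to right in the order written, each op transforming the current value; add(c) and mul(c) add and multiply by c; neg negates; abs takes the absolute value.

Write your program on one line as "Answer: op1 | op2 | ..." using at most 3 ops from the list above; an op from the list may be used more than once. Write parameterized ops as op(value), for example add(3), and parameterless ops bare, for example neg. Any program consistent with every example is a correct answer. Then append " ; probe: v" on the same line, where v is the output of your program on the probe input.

add(-3) | add(-6) | neg ; probe: 59

Check, running the answer program on each example:
  -12 -> -15 -> -21 -> 21
  21 -> 18 -> 12 -> -12
  36 -> 33 -> 27 -> -27
  -1 -> -4 -> -10 -> 10
  -9 -> -12 -> -18 -> 18
  3 -> 0 -> -6 -> 6
  probe: -50 -> -53 -> -59 -> 59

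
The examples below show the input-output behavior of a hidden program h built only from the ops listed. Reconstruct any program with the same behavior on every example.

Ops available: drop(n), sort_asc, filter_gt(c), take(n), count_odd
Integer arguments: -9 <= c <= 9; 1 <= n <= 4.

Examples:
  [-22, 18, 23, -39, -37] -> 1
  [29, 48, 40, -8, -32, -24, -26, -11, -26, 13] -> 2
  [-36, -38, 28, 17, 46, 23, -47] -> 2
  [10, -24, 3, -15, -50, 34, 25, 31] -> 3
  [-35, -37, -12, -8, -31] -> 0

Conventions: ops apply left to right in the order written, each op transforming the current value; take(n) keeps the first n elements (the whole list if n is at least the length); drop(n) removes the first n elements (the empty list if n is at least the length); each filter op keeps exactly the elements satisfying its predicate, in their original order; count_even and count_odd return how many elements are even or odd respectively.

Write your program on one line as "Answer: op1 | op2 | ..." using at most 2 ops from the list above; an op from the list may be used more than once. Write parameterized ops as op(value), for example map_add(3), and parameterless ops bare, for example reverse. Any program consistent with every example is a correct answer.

filter_gt(-7) | count_odd

Check, running the answer program on each example:
  [-22, 18, 23, -39, -37] -> [18, 23] -> 1
  [29, 48, 40, -8, -32, -24, -26, -11, -26, 13] -> [29, 48, 40, 13] -> 2
  [-36, -38, 28, 17, 46, 23, -47] -> [28, 17, 46, 23] -> 2
  [10, -24, 3, -15, -50, 34, 25, 31] -> [10, 3, 34, 25, 31] -> 3
  [-35, -37, -12, -8, -31] -> [] -> 0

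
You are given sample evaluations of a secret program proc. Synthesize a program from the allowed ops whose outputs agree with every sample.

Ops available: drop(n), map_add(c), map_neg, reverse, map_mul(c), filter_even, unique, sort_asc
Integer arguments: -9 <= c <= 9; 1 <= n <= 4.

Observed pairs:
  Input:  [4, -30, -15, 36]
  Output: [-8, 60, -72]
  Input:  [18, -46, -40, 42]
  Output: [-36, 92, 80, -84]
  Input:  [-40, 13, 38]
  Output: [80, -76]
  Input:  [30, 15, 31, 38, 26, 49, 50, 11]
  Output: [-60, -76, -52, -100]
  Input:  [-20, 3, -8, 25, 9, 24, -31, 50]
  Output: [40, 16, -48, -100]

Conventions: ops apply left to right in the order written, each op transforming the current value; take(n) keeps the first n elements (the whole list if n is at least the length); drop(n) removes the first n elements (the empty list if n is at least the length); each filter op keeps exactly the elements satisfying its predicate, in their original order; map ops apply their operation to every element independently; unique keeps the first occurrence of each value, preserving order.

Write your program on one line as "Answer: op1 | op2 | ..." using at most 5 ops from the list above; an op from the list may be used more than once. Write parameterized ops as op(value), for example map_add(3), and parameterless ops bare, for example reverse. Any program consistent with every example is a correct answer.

filter_even | reverse | map_mul(-2) | reverse

Check, running the answer program on each example:
  [4, -30, -15, 36] -> [4, -30, 36] -> [36, -30, 4] -> [-72, 60, -8] -> [-8, 60, -72]
  [18, -46, -40, 42] -> [18, -46, -40, 42] -> [42, -40, -46, 18] -> [-84, 80, 92, -36] -> [-36, 92, 80, -84]
  [-40, 13, 38] -> [-40, 38] -> [38, -40] -> [-76, 80] -> [80, -76]
  [30, 15, 31, 38, 26, 49, 50, 11] -> [30, 38, 26, 50] -> [50, 26, 38, 30] -> [-100, -52, -76, -60] -> [-60, -76, -52, -100]
  [-20, 3, -8, 25, 9, 24, -31, 50] -> [-20, -8, 24, 50] -> [50, 24, -8, -20] -> [-100, -48, 16, 40] -> [40, 16, -48, -100]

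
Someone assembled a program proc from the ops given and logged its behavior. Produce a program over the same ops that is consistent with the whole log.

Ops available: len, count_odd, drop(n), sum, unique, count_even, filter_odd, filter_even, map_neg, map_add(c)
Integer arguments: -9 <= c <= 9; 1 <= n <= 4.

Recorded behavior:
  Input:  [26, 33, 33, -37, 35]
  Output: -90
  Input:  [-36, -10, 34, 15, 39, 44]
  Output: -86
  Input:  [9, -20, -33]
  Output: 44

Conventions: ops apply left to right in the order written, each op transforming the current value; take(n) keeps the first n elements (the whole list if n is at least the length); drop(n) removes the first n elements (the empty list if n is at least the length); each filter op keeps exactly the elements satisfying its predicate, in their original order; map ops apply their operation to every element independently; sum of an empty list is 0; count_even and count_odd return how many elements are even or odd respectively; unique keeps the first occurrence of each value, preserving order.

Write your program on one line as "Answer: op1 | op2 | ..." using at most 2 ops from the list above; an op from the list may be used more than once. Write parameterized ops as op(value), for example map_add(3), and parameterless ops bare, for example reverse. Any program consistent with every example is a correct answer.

map_neg | sum

Check, running the answer program on each example:
  [26, 33, 33, -37, 35] -> [-26, -33, -33, 37, -35] -> -90
  [-36, -10, 34, 15, 39, 44] -> [36, 10, -34, -15, -39, -44] -> -86
  [9, -20, -33] -> [-9, 20, 33] -> 44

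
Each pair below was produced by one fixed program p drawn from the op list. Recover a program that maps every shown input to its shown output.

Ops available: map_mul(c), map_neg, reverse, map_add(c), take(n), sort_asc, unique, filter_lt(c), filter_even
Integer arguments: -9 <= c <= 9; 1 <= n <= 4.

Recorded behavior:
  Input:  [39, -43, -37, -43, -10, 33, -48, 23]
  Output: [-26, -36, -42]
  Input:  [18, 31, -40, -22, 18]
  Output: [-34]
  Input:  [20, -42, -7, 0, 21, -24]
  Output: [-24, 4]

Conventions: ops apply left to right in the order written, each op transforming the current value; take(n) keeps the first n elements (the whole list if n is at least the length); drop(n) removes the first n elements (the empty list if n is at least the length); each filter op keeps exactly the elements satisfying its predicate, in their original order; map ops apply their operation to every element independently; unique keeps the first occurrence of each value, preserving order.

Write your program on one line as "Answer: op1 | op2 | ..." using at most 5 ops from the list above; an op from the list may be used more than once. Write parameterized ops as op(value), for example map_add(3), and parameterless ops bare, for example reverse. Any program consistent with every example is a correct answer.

reverse | map_neg | map_add(-3) | filter_even | filter_lt(5)

Check, running the answer program on each example:
  [39, -43, -37, -43, -10, 33, -48, 23] -> [23, -48, 33, -10, -43, -37, -43, 39] -> [-23, 48, -33, 10, 43, 37, 43, -39] -> [-26, 45, -36, 7, 40, 34, 40, -42] -> [-26, -36, 40, 34, 40, -42] -> [-26, -36, -42]
  [18, 31, -40, -22, 18] -> [18, -22, -40, 31, 18] -> [-18, 22, 40, -31, -18] -> [-21, 19, 37, -34, -21] -> [-34] -> [-34]
  [20, -42, -7, 0, 21, -24] -> [-24, 21, 0, -7, -42, 20] -> [24, -21, 0, 7, 42, -20] -> [21, -24, -3, 4, 39, -23] -> [-24, 4] -> [-24, 4]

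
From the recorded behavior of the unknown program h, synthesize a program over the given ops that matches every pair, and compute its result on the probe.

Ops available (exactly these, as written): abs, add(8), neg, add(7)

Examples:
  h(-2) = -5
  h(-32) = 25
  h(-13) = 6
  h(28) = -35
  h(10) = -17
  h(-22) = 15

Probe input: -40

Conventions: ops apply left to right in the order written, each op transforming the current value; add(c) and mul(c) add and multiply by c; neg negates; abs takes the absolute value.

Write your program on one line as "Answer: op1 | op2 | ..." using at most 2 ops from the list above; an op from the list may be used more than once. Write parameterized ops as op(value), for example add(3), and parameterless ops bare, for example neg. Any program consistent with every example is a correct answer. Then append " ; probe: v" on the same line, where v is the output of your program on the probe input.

add(7) | neg ; probe: 33

Check, running the answer program on each example:
  -2 -> 5 -> -5
  -32 -> -25 -> 25
  -13 -> -6 -> 6
  28 -> 35 -> -35
  10 -> 17 -> -17
  -22 -> -15 -> 15
  probe: -40 -> -33 -> 33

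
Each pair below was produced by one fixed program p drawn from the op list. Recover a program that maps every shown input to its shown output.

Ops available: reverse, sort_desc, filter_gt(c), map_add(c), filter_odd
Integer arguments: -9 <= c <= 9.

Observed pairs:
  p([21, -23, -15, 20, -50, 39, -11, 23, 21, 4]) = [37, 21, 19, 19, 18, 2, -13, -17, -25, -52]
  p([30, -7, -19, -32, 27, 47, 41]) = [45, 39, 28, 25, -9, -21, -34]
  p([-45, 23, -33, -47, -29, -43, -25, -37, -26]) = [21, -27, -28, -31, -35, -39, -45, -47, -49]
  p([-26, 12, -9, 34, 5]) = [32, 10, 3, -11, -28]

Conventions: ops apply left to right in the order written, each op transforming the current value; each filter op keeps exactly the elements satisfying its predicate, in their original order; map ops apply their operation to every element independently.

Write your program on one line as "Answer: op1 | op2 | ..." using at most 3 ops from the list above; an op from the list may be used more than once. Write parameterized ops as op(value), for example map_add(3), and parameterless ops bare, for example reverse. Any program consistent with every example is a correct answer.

sort_desc | map_add(3) | map_add(-5)

Check, running the answer program on each example:
  [21, -23, -15, 20, -50, 39, -11, 23, 21, 4] -> [39, 23, 21, 21, 20, 4, -11, -15, -23, -50] -> [42, 26, 24, 24, 23, 7, -8, -12, -20, -47] -> [37, 21, 19, 19, 18, 2, -13, -17, -25, -52]
  [30, -7, -19, -32, 27, 47, 41] -> [47, 41, 30, 27, -7, -19, -32] -> [50, 44, 33, 30, -4, -16, -29] -> [45, 39, 28, 25, -9, -21, -34]
  [-45, 23, -33, -47, -29, -43, -25, -37, -26] -> [23, -25, -26, -29, -33, -37, -43, -45, -47] -> [26, -22, -23, -26, -30, -34, -40, -42, -44] -> [21, -27, -28, -31, -35, -39, -45, -47, -49]
  [-26, 12, -9, 34, 5] -> [34, 12, 5, -9, -26] -> [37, 15, 8, -6, -23] -> [32, 10, 3, -11, -28]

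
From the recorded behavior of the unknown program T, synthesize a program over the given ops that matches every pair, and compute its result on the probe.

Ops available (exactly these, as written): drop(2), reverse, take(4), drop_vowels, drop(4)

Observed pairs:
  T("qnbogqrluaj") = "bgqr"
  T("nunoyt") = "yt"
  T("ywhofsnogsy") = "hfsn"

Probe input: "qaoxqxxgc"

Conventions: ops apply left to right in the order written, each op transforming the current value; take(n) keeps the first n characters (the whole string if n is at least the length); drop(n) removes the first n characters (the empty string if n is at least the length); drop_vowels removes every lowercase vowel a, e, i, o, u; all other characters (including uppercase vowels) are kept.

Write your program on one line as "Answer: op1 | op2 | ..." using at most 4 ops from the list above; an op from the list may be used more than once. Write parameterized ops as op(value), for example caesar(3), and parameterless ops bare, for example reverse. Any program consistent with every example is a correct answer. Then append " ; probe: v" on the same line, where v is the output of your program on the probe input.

drop_vowels | drop(2) | take(4) ; probe: "qxxg"

Check, running the answer program on each example:
  "qnbogqrluaj" -> "qnbgqrlj" -> "bgqrlj" -> "bgqr"
  "nunoyt" -> "nnyt" -> "yt" -> "yt"
  "ywhofsnogsy" -> "ywhfsngsy" -> "hfsngsy" -> "hfsn"
  probe: "qaoxqxxgc" -> "qxqxxgc" -> "qxxgc" -> "qxxg"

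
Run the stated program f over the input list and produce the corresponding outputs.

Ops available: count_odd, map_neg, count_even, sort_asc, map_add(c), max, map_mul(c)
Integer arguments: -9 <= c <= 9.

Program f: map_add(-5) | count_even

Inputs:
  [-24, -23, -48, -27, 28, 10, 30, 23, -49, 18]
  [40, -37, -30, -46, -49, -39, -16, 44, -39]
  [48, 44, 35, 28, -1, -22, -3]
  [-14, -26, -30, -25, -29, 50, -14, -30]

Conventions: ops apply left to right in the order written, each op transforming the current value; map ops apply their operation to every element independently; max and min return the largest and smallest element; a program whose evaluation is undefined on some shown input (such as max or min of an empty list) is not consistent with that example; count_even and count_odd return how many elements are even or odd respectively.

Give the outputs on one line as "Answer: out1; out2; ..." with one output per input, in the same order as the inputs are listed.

4; 4; 3; 2

Execution, op by op:
  [-24, -23, -48, -27, 28, 10, 30, 23, -49, 18] -> [-29, -28, -53, -32, 23, 5, 25, 18, -54, 13] -> 4
  [40, -37, -30, -46, -49, -39, -16, 44, -39] -> [35, -42, -35, -51, -54, -44, -21, 39, -44] -> 4
  [48, 44, 35, 28, -1, -22, -3] -> [43, 39, 30, 23, -6, -27, -8] -> 3
  [-14, -26, -30, -25, -29, 50, -14, -30] -> [-19, -31, -35, -30, -34, 45, -19, -35] -> 2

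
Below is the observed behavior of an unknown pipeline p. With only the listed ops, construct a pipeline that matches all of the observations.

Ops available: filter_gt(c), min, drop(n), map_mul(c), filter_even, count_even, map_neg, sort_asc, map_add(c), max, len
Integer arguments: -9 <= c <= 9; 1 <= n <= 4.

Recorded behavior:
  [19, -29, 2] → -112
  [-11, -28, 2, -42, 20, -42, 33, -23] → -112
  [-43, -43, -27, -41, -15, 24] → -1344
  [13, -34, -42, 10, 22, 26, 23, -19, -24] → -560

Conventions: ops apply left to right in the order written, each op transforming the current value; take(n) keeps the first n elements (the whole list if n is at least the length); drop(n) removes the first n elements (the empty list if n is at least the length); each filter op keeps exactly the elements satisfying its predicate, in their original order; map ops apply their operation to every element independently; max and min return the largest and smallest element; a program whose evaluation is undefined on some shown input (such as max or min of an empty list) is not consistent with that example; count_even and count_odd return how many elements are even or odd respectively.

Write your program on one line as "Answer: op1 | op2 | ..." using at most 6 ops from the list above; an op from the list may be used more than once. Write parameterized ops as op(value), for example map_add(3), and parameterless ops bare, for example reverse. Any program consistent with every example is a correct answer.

map_mul(8) | filter_gt(0) | map_mul(-7) | sort_asc | max

Check, running the answer program on each example:
  [19, -29, 2] -> [152, -232, 16] -> [152, 16] -> [-1064, -112] -> [-1064, -112] -> -112
  [-11, -28, 2, -42, 20, -42, 33, -23] -> [-88, -224, 16, -336, 160, -336, 264, -184] -> [16, 160, 264] -> [-112, -1120, -1848] -> [-1848, -1120, -112] -> -112
  [-43, -43, -27, -41, -15, 24] -> [-344, -344, -216, -328, -120, 192] -> [192] -> [-1344] -> [-1344] -> -1344
  [13, -34, -42, 10, 22, 26, 23, -19, -24] -> [104, -272, -336, 80, 176, 208, 184, -152, -192] -> [104, 80, 176, 208, 184] -> [-728, -560, -1232, -1456, -1288] -> [-1456, -1288, -1232, -728, -560] -> -560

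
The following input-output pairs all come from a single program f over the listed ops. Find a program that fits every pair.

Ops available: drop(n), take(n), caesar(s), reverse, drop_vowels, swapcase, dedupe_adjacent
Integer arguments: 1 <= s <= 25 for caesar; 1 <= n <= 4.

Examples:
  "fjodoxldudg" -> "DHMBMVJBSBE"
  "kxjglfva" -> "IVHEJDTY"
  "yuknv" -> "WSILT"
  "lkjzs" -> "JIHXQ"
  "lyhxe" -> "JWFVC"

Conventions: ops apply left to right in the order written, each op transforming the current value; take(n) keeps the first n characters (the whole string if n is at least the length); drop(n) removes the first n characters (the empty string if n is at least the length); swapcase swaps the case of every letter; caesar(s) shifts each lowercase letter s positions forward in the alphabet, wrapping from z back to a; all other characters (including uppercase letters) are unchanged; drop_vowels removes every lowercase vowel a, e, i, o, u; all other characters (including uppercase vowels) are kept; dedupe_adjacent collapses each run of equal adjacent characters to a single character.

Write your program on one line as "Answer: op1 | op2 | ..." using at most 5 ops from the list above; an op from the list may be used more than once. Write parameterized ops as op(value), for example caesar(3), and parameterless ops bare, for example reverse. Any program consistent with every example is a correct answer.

caesar(24) | reverse | swapcase | reverse

Check, running the answer program on each example:
  "fjodoxldudg" -> "dhmbmvjbsbe" -> "ebsbjvmbmhd" -> "EBSBJVMBMHD" -> "DHMBMVJBSBE"
  "kxjglfva" -> "ivhejdty" -> "ytdjehvi" -> "YTDJEHVI" -> "IVHEJDTY"
  "yuknv" -> "wsilt" -> "tlisw" -> "TLISW" -> "WSILT"
  "lkjzs" -> "jihxq" -> "qxhij" -> "QXHIJ" -> "JIHXQ"
  "lyhxe" -> "jwfvc" -> "cvfwj" -> "CVFWJ" -> "JWFVC"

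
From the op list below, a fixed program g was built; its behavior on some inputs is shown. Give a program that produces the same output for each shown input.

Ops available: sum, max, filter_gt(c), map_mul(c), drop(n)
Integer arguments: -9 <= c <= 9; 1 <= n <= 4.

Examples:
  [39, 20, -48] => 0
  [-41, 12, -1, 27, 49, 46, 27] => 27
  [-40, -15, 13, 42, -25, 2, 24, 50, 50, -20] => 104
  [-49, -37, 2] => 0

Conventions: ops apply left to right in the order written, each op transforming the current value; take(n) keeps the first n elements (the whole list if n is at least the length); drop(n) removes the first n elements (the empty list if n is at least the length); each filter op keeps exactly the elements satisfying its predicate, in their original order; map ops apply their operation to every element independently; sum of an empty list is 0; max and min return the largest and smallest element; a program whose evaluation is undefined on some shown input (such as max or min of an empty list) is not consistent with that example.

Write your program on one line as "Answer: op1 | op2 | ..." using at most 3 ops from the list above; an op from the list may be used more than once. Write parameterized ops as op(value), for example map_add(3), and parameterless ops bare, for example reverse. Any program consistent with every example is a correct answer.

drop(4) | drop(2) | sum

Check, running the answer program on each example:
  [39, 20, -48] -> [] -> [] -> 0
  [-41, 12, -1, 27, 49, 46, 27] -> [49, 46, 27] -> [27] -> 27
  [-40, -15, 13, 42, -25, 2, 24, 50, 50, -20] -> [-25, 2, 24, 50, 50, -20] -> [24, 50, 50, -20] -> 104
  [-49, -37, 2] -> [] -> [] -> 0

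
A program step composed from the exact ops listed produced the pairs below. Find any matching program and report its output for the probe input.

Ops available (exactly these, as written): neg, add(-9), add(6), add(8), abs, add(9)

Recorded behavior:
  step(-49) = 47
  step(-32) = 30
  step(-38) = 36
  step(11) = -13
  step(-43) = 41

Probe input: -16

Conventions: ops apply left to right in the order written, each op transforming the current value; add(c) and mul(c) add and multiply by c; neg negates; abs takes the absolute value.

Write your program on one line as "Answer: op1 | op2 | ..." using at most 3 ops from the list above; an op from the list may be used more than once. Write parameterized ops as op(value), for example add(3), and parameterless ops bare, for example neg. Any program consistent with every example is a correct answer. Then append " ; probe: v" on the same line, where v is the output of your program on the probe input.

add(8) | neg | add(6) ; probe: 14

Check, running the answer program on each example:
  -49 -> -41 -> 41 -> 47
  -32 -> -24 -> 24 -> 30
  -38 -> -30 -> 30 -> 36
  11 -> 19 -> -19 -> -13
  -43 -> -35 -> 35 -> 41
  probe: -16 -> -8 -> 8 -> 14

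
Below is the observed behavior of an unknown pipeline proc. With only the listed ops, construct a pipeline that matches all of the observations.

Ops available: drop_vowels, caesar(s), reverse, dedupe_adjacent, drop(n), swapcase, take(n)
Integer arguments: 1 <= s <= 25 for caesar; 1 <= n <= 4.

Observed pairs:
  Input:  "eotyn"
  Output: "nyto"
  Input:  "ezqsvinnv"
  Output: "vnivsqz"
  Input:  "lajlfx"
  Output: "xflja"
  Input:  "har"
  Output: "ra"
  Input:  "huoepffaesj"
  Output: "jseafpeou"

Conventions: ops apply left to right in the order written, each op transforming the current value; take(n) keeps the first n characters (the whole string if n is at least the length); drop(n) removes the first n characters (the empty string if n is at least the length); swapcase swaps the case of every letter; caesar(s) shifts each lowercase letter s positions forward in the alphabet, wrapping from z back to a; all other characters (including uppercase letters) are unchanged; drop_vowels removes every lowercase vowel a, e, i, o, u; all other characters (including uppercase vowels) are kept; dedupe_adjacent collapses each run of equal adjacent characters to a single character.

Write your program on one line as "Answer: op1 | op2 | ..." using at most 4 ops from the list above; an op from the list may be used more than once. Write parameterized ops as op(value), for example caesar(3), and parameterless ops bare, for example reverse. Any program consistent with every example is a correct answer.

dedupe_adjacent | drop(1) | reverse

Check, running the answer program on each example:
  "eotyn" -> "eotyn" -> "otyn" -> "nyto"
  "ezqsvinnv" -> "ezqsvinv" -> "zqsvinv" -> "vnivsqz"
  "lajlfx" -> "lajlfx" -> "ajlfx" -> "xflja"
  "har" -> "har" -> "ar" -> "ra"
  "huoepffaesj" -> "huoepfaesj" -> "uoepfaesj" -> "jseafpeou"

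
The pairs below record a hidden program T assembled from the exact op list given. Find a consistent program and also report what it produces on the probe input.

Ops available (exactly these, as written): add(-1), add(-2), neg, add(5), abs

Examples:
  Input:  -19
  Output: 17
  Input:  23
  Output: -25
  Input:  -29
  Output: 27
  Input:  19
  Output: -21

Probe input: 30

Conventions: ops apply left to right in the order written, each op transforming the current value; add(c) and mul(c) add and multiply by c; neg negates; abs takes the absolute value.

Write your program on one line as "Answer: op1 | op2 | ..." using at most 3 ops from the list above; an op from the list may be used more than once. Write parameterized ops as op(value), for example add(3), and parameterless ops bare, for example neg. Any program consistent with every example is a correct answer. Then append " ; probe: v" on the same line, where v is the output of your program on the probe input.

neg | add(-2) ; probe: -32

Check, running the answer program on each example:
  -19 -> 19 -> 17
  23 -> -23 -> -25
  -29 -> 29 -> 27
  19 -> -19 -> -21
  probe: 30 -> -30 -> -32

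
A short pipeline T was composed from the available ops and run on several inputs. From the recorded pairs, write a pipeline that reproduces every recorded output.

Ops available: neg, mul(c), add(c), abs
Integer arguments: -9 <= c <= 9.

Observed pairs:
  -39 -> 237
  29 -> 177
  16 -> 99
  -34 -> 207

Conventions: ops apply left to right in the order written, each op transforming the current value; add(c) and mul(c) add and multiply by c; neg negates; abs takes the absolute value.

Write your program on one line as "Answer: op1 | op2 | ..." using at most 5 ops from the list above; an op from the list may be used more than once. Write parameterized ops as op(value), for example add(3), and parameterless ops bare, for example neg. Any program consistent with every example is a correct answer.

abs | mul(-6) | add(-3) | abs

Check, running the answer program on each example:
  -39 -> 39 -> -234 -> -237 -> 237
  29 -> 29 -> -174 -> -177 -> 177
  16 -> 16 -> -96 -> -99 -> 99
  -34 -> 34 -> -204 -> -207 -> 207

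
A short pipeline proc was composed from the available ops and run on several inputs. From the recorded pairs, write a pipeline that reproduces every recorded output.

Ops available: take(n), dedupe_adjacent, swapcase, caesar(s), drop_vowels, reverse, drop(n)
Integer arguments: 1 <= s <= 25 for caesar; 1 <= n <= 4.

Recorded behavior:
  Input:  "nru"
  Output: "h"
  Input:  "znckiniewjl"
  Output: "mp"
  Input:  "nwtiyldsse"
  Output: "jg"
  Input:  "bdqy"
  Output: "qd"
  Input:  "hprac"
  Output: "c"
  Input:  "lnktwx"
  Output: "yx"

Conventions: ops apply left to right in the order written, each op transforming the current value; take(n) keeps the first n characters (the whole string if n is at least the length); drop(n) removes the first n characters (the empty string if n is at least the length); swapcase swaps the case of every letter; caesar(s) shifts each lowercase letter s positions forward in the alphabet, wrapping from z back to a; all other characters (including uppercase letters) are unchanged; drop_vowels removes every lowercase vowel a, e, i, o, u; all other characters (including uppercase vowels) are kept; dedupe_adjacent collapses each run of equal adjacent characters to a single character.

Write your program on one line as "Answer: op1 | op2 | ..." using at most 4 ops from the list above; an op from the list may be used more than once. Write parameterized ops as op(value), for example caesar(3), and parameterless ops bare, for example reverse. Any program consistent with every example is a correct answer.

caesar(13) | dedupe_adjacent | take(3) | drop_vowels

Check, running the answer program on each example:
  "nru" -> "aeh" -> "aeh" -> "aeh" -> "h"
  "znckiniewjl" -> "mapxvavrjwy" -> "mapxvavrjwy" -> "map" -> "mp"
  "nwtiyldsse" -> "ajgvlyqffr" -> "ajgvlyqfr" -> "ajg" -> "jg"
  "bdqy" -> "oqdl" -> "oqdl" -> "oqd" -> "qd"
  "hprac" -> "ucenp" -> "ucenp" -> "uce" -> "c"
  "lnktwx" -> "yaxgjk" -> "yaxgjk" -> "yax" -> "yx"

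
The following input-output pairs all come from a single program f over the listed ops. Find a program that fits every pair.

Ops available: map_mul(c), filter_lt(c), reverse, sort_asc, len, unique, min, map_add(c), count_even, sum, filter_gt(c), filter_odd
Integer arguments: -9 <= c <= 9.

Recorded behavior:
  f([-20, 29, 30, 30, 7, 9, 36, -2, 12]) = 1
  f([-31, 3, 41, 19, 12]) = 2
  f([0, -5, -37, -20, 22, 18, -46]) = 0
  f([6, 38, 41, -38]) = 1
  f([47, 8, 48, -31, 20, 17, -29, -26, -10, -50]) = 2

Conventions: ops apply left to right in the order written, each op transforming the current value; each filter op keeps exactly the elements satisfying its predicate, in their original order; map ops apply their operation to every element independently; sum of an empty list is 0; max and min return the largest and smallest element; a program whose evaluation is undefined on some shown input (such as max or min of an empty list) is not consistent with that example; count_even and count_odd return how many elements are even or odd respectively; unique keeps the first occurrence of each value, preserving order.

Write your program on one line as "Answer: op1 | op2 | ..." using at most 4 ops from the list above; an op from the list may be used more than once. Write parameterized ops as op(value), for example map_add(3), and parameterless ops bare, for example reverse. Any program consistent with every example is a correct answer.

map_add(-7) | sort_asc | filter_gt(5) | count_even

Check, running the answer program on each example:
  [-20, 29, 30, 30, 7, 9, 36, -2, 12] -> [-27, 22, 23, 23, 0, 2, 29, -9, 5] -> [-27, -9, 0, 2, 5, 22, 23, 23, 29] -> [22, 23, 23, 29] -> 1
  [-31, 3, 41, 19, 12] -> [-38, -4, 34, 12, 5] -> [-38, -4, 5, 12, 34] -> [12, 34] -> 2
  [0, -5, -37, -20, 22, 18, -46] -> [-7, -12, -44, -27, 15, 11, -53] -> [-53, -44, -27, -12, -7, 11, 15] -> [11, 15] -> 0
  [6, 38, 41, -38] -> [-1, 31, 34, -45] -> [-45, -1, 31, 34] -> [31, 34] -> 1
  [47, 8, 48, -31, 20, 17, -29, -26, -10, -50] -> [40, 1, 41, -38, 13, 10, -36, -33, -17, -57] -> [-57, -38, -36, -33, -17, 1, 10, 13, 40, 41] -> [10, 13, 40, 41] -> 2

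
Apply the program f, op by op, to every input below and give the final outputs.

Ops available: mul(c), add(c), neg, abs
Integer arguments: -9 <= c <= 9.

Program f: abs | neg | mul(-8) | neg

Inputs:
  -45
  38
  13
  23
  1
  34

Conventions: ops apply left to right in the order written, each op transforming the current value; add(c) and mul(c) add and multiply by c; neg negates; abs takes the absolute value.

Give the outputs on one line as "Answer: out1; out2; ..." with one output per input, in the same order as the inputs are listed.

Execution, op by op:
  -45 -> 45 -> -45 -> 360 -> -360
  38 -> 38 -> -38 -> 304 -> -304
  13 -> 13 -> -13 -> 104 -> -104
  23 -> 23 -> -23 -> 184 -> -184
  1 -> 1 -> -1 -> 8 -> -8
  34 -> 34 -> -34 -> 272 -> -272

-360; -304; -104; -184; -8; -272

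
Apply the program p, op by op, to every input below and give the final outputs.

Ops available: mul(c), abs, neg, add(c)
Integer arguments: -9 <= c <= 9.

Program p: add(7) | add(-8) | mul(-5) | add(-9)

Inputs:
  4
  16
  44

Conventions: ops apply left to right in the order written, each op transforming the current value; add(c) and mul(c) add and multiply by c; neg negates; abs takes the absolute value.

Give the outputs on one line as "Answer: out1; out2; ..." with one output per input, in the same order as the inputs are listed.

Execution, op by op:
  4 -> 11 -> 3 -> -15 -> -24
  16 -> 23 -> 15 -> -75 -> -84
  44 -> 51 -> 43 -> -215 -> -224

-24; -84; -224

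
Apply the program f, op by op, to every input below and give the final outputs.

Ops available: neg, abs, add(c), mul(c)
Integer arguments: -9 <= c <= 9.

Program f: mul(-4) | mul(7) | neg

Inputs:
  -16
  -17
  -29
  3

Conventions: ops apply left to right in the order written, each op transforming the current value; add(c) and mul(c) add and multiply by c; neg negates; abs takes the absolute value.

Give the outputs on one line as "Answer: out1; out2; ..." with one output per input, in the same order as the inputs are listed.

Execution, op by op:
  -16 -> 64 -> 448 -> -448
  -17 -> 68 -> 476 -> -476
  -29 -> 116 -> 812 -> -812
  3 -> -12 -> -84 -> 84

-448; -476; -812; 84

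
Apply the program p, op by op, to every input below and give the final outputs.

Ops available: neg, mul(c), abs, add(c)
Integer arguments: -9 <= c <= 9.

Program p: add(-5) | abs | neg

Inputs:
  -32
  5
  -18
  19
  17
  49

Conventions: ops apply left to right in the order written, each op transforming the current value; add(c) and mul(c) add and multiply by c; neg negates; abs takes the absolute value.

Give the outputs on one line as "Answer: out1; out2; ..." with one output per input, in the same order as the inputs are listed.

-37; 0; -23; -14; -12; -44

Execution, op by op:
  -32 -> -37 -> 37 -> -37
  5 -> 0 -> 0 -> 0
  -18 -> -23 -> 23 -> -23
  19 -> 14 -> 14 -> -14
  17 -> 12 -> 12 -> -12
  49 -> 44 -> 44 -> -44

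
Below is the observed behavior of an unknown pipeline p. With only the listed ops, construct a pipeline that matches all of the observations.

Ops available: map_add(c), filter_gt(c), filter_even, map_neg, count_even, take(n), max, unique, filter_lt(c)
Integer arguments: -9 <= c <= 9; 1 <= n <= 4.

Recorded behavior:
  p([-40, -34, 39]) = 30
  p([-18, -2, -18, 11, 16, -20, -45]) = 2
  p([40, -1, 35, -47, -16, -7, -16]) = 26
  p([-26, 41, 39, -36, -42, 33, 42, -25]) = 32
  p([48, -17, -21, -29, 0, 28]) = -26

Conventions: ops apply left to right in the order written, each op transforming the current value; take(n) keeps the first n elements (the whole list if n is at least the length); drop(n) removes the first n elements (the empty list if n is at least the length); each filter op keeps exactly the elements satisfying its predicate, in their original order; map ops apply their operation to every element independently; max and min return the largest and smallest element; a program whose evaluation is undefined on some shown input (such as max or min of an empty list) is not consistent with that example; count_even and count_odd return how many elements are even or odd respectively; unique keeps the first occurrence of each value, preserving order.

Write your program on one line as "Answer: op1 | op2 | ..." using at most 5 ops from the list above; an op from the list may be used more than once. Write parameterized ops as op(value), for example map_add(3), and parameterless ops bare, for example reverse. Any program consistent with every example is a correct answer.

map_add(-9) | unique | filter_even | max

Check, running the answer program on each example:
  [-40, -34, 39] -> [-49, -43, 30] -> [-49, -43, 30] -> [30] -> 30
  [-18, -2, -18, 11, 16, -20, -45] -> [-27, -11, -27, 2, 7, -29, -54] -> [-27, -11, 2, 7, -29, -54] -> [2, -54] -> 2
  [40, -1, 35, -47, -16, -7, -16] -> [31, -10, 26, -56, -25, -16, -25] -> [31, -10, 26, -56, -25, -16] -> [-10, 26, -56, -16] -> 26
  [-26, 41, 39, -36, -42, 33, 42, -25] -> [-35, 32, 30, -45, -51, 24, 33, -34] -> [-35, 32, 30, -45, -51, 24, 33, -34] -> [32, 30, 24, -34] -> 32
  [48, -17, -21, -29, 0, 28] -> [39, -26, -30, -38, -9, 19] -> [39, -26, -30, -38, -9, 19] -> [-26, -30, -38] -> -26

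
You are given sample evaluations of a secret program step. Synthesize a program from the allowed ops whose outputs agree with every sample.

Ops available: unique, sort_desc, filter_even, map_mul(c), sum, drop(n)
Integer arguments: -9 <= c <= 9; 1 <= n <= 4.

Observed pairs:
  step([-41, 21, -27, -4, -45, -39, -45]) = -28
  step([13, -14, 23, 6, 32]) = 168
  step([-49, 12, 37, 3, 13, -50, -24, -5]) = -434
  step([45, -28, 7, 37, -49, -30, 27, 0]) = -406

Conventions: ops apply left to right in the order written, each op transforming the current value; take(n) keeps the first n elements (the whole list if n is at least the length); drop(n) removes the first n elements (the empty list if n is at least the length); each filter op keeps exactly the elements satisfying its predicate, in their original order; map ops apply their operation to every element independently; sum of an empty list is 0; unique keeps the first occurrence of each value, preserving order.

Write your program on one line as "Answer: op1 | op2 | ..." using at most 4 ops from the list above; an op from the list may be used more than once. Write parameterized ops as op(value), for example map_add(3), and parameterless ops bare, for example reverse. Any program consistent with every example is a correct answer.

map_mul(7) | filter_even | sort_desc | sum

Check, running the answer program on each example:
  [-41, 21, -27, -4, -45, -39, -45] -> [-287, 147, -189, -28, -315, -273, -315] -> [-28] -> [-28] -> -28
  [13, -14, 23, 6, 32] -> [91, -98, 161, 42, 224] -> [-98, 42, 224] -> [224, 42, -98] -> 168
  [-49, 12, 37, 3, 13, -50, -24, -5] -> [-343, 84, 259, 21, 91, -350, -168, -35] -> [84, -350, -168] -> [84, -168, -350] -> -434
  [45, -28, 7, 37, -49, -30, 27, 0] -> [315, -196, 49, 259, -343, -210, 189, 0] -> [-196, -210, 0] -> [0, -196, -210] -> -406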